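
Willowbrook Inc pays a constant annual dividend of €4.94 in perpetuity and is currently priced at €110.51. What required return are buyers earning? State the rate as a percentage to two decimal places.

4.47%

P = C/r ⇒ r = C/P = €4.94/€110.51 = 0.044702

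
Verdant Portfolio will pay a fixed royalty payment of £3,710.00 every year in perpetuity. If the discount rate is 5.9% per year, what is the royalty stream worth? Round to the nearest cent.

£62881.36

Level perpetuity: PV = C / r = £3,710.00 / 0.059 = £62,881.36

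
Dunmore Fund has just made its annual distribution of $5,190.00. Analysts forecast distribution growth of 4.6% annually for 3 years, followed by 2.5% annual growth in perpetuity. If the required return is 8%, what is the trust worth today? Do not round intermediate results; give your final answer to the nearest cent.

$102482.45

D_1 = 5428.74000
D_2 = 5678.46204
D_3 = 5939.67129
Terminal value at year 3: TV = D_3×(1+g_2)/(r−g_2) = 6088.16308/0.055 = 110693.87411
P_0 = D_1/(1+r)^1 + D_2/(1+r)^2 + D_3/(1+r)^3 + TV/(1+r)^3
    = 5026.61111 + 4868.36595 + 4715.10257 + 87872.36615 = 102482.44579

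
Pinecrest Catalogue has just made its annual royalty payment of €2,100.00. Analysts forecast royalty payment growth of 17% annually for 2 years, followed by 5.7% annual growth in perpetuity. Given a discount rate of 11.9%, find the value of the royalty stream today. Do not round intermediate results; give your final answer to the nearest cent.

D_1 = 2457.00000
D_2 = 2874.69000
Terminal value at year 2: TV = D_2×(1+g_2)/(r−g_2) = 3038.54733/0.062 = 49008.82790
P_0 = D_1/(1+r)^1 + D_2/(1+r)^2 + TV/(1+r)^2
    = 2195.71046 + 2295.78305 + 39139.39813 = 43630.89164

€43630.89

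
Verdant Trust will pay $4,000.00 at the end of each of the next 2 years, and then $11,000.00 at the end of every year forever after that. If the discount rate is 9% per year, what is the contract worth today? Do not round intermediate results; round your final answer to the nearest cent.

PV of 2-year annuity: $4,000.00 × [1 − (1+0.09)^−2] / 0.09 = 7036.44474
Perpetuity value at year 2: $11,000.00 / 0.09 = 122222.22222
PV of perpetuity: 122222.22222 / (1+0.09)^2 = 102871.99918
Total PV = 7036.44474 + 102871.99918 = 109908.44392

$109908.44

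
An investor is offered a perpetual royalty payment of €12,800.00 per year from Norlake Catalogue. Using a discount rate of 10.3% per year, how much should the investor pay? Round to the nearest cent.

Level perpetuity: PV = C / r = €12,800.00 / 0.103 = €124,271.84

€124271.84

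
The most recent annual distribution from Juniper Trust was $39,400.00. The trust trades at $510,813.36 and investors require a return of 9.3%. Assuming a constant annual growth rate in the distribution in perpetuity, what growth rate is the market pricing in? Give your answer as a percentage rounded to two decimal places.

P = D₀(1+g)/(r−g) ⇒ P(r−g) = D₀(1+g) ⇒ g(P+D₀) = P·r − D₀
g = (P·r − D₀)/(P + D₀) = ($510,813.36×0.093 − $39,400.00) / ($510,813.36 + $39,400.00) = 0.014732

1.47%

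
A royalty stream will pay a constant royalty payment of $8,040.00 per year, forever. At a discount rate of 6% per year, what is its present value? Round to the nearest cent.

$134000.00

Level perpetuity: PV = C / r = $8,040.00 / 0.06 = $134,000.00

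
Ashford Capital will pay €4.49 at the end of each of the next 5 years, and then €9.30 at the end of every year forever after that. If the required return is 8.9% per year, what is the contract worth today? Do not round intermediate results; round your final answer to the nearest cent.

€85.74

PV of 5-year annuity: €4.49 × [1 − (1+0.089)^−5] / 0.089 = 17.50994
Perpetuity value at year 5: €9.30 / 0.089 = 104.49438
PV of perpetuity: 104.49438 / (1+0.089)^5 = 68.22657
Total PV = 17.50994 + 68.22657 = 85.73651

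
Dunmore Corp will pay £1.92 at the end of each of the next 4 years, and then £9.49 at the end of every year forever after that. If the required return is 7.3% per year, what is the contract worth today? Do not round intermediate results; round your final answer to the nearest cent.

£104.53

PV of 4-year annuity: £1.92 × [1 − (1+0.073)^−4] / 0.073 = 6.45964
Perpetuity value at year 4: £9.49 / 0.073 = 130.00000
PV of perpetuity: 130.00000 / (1+0.073)^4 = 98.07187
Total PV = 6.45964 + 98.07187 = 104.53151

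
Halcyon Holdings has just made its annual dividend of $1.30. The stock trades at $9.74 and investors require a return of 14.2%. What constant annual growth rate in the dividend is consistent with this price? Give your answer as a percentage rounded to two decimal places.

P = D₀(1+g)/(r−g) ⇒ P(r−g) = D₀(1+g) ⇒ g(P+D₀) = P·r − D₀
g = (P·r − D₀)/(P + D₀) = ($9.74×0.142 − $1.30) / ($9.74 + $1.30) = 0.007525

0.75%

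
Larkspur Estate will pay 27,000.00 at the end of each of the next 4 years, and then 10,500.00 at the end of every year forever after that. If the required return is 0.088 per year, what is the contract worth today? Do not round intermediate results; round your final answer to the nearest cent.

PV of 4-year annuity: 27,000.00 × [1 − (1+0.088)^−4] / 0.088 = 87857.81571
Perpetuity value at year 4: 10,500.00 / 0.088 = 119318.18182
PV of perpetuity: 119318.18182 / (1+0.088)^4 = 85151.25349
Total PV = 87857.81571 + 85151.25349 = 173009.06920

173009.07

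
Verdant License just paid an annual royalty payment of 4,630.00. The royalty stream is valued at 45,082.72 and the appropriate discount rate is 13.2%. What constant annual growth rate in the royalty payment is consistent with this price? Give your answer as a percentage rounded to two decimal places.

P = D₀(1+g)/(r−g) ⇒ P(r−g) = D₀(1+g) ⇒ g(P+D₀) = P·r − D₀
g = (P·r − D₀)/(P + D₀) = (45,082.72×0.132 − 4,630.00) / (45,082.72 + 4,630.00) = 0.026571

2.66%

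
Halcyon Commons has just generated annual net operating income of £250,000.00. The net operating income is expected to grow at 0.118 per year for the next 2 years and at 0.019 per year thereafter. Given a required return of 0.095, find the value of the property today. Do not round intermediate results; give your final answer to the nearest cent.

D_1 = 279500.00000
D_2 = 312481.00000
Terminal value at year 2: TV = D_2×(1+g_2)/(r−g_2) = 318418.13900/0.076 = 4189712.35526
P_0 = D_1/(1+r)^1 + D_2/(1+r)^2 + TV/(1+r)^2
    = 255251.14155 + 260612.58106 + 3494266.05389 = 4010129.77650

£4010129.78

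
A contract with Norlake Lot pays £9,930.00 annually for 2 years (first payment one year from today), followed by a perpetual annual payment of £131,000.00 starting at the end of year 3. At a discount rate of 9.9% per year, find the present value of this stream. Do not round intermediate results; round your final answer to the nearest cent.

£1112828.51

PV of 2-year annuity: £9,930.00 × [1 − (1+0.099)^−2] / 0.099 = 17257.03986
Perpetuity value at year 2: £131,000.00 / 0.099 = 1323232.32323
PV of perpetuity: 1323232.32323 / (1+0.099)^2 = 1095571.47513
Total PV = 17257.03986 + 1095571.47513 = 1112828.51499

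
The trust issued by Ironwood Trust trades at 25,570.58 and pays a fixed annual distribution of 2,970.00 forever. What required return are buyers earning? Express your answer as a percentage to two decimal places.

P = C/r ⇒ r = C/P = 2,970.00/25,570.58 = 0.116149

11.61%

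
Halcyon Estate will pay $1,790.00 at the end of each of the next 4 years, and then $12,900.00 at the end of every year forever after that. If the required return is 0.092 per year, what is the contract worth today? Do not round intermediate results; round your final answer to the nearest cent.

PV of 4-year annuity: $1,790.00 × [1 − (1+0.092)^−4] / 0.092 = 5773.73210
Perpetuity value at year 4: $12,900.00 / 0.092 = 140217.39130
PV of perpetuity: 140217.39130 / (1+0.092)^4 = 98607.81361
Total PV = 5773.73210 + 98607.81361 = 104381.54571

$104381.55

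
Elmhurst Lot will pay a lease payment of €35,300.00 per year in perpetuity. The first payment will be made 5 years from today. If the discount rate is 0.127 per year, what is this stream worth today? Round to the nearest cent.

Value at end of year 4: C / r = €35,300.00 / 0.127 = €277,952.7559
Discount to today: PV = €277,952.7559 / (1 + 0.127)^4 = €277,952.7559 / 1.613228 = €172,296.05

€172296.05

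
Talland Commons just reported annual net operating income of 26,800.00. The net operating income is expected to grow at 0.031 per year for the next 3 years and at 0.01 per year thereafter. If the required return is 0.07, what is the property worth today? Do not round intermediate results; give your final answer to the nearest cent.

478260.13

D_1 = 27630.80000
D_2 = 28487.35480
D_3 = 29370.46280
Terminal value at year 3: TV = D_3×(1+g_2)/(r−g_2) = 29664.16743/0.06 = 494402.79045
P_0 = D_1/(1+r)^1 + D_2/(1+r)^2 + D_3/(1+r)^3 + TV/(1+r)^3
    = 25823.17757 + 24881.95895 + 23975.04643 + 403579.94817 = 478260.13111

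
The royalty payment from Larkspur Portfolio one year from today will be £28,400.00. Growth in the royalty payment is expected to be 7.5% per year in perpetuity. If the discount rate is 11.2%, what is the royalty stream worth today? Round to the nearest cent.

Growing perpetuity: P = D₁ / (r − g) = £28,400.0000 / (0.112 − 0.075) = £767,567.57

£767567.57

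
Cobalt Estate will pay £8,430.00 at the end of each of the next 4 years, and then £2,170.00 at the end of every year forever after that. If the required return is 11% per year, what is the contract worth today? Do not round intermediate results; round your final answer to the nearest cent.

£39148.58

PV of 4-year annuity: £8,430.00 × [1 − (1+0.11)^−4] / 0.11 = 26153.61716
Perpetuity value at year 4: £2,170.00 / 0.11 = 19727.27273
PV of perpetuity: 19727.27273 / (1+0.11)^4 = 12994.96558
Total PV = 26153.61716 + 12994.96558 = 39148.58274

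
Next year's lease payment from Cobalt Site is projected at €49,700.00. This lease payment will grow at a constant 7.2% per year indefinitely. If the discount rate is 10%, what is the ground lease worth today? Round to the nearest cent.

Growing perpetuity: P = D₁ / (r − g) = €49,700.0000 / (0.1 − 0.072) = €1,775,000.00

€1775000.00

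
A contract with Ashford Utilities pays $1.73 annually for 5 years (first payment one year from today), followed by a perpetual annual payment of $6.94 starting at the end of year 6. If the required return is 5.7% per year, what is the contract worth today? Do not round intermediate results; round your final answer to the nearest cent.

PV of 5-year annuity: $1.73 × [1 − (1+0.057)^−5] / 0.057 = 7.34725
Perpetuity value at year 5: $6.94 / 0.057 = 121.75439
PV of perpetuity: 121.75439 / (1+0.057)^5 = 92.28044
Total PV = 7.34725 + 92.28044 = 99.62770

$99.63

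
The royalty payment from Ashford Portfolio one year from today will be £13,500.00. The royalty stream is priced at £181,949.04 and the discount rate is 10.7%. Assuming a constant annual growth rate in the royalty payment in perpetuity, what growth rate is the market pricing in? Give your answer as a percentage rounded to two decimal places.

3.28%

P = D₁/(r−g) ⇒ g = r − D₁/P = 0.107 − £13,500.00/£181,949.04 = 0.032803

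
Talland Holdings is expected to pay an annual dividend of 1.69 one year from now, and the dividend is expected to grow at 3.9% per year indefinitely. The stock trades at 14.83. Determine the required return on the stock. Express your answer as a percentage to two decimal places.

P = D₁/(r − g) ⇒ r = D₁/P + g = 1.6900/14.83 + 0.039 = 0.113958 + 0.039 = 0.152958

15.30%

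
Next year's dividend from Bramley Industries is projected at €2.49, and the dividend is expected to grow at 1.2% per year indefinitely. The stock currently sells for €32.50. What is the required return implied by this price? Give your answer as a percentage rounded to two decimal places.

8.86%

P = D₁/(r − g) ⇒ r = D₁/P + g = €2.4900/€32.50 + 0.012 = 0.076615 + 0.012 = 0.088615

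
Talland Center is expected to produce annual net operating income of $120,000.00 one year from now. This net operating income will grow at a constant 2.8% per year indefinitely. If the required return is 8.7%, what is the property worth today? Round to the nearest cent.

$2033898.31

Growing perpetuity: P = D₁ / (r − g) = $120,000.0000 / (0.087 − 0.028) = $2,033,898.31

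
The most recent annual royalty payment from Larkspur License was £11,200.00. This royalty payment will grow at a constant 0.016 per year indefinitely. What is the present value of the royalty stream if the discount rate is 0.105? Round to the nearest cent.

£127856.18

D₁ = D₀ × (1 + g) = £11,200.00 × 1.016 = £11,379.2000
Growing perpetuity: P = D₁ / (r − g) = £11,379.2000 / (0.105 − 0.016) = £127,856.18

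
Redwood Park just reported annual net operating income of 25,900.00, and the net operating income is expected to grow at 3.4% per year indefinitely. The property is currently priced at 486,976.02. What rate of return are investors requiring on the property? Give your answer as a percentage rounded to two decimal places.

D₁ = 25,900.00 × 1.034 = 26,780.6000
P = D₁/(r − g) ⇒ r = D₁/P + g = 26,780.6000/486,976.02 + 0.034 = 0.054994 + 0.034 = 0.088994

8.90%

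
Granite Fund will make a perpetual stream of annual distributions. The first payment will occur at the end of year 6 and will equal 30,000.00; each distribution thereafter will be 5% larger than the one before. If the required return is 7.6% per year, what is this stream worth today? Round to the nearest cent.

799993.67

Value at end of year 5: C₁ / (r − g) = 30,000.00 / (0.076 − 0.05) = 1,153,846.1538
Discount to today: PV = 1,153,846.1538 / (1 + 0.076)^5 = 1,153,846.1538 / 1.442319 = 799,993.67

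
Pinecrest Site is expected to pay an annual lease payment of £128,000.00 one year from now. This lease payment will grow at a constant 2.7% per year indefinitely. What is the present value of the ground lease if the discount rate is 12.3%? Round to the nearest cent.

Growing perpetuity: P = D₁ / (r − g) = £128,000.0000 / (0.123 − 0.027) = £1,333,333.33

£1333333.33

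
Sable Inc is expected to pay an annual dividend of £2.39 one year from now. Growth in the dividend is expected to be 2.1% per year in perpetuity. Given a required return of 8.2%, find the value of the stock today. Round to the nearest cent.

Growing perpetuity: P = D₁ / (r − g) = £2.3900 / (0.082 − 0.021) = £39.18

£39.18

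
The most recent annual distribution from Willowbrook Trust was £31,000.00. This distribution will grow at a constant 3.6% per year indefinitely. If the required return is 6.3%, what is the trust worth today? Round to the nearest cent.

D₁ = D₀ × (1 + g) = £31,000.00 × 1.036 = £32,116.0000
Growing perpetuity: P = D₁ / (r − g) = £32,116.0000 / (0.063 − 0.036) = £1,189,481.48

£1189481.48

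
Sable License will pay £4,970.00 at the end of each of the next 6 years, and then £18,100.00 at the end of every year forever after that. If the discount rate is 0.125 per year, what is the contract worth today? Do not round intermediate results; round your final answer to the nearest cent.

£91573.10

PV of 6-year annuity: £4,970.00 × [1 − (1+0.125)^−6] / 0.125 = 20147.57747
Perpetuity value at year 6: £18,100.00 / 0.125 = 144800.00000
PV of perpetuity: 144800.00000 / (1+0.125)^6 = 71425.52268
Total PV = 20147.57747 + 71425.52268 = 91573.10016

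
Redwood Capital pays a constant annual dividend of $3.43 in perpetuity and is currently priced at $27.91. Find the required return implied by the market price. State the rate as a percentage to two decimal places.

12.29%

P = C/r ⇒ r = C/P = $3.43/$27.91 = 0.122895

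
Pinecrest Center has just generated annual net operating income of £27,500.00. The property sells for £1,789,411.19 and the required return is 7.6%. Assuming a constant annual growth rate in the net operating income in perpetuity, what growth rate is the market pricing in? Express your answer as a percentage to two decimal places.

P = D₀(1+g)/(r−g) ⇒ P(r−g) = D₀(1+g) ⇒ g(P+D₀) = P·r − D₀
g = (P·r − D₀)/(P + D₀) = (£1,789,411.19×0.076 − £27,500.00) / (£1,789,411.19 + £27,500.00) = 0.059714

5.97%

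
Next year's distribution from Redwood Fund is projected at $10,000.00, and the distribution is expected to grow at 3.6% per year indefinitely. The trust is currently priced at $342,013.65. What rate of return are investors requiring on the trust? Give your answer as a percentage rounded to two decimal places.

P = D₁/(r − g) ⇒ r = D₁/P + g = $10,000.0000/$342,013.65 + 0.036 = 0.029239 + 0.036 = 0.065239

6.52%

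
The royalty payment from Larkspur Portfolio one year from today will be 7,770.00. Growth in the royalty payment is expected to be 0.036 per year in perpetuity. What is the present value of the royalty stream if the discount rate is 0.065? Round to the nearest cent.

Growing perpetuity: P = D₁ / (r − g) = 7,770.0000 / (0.065 − 0.036) = 267,931.03

267931.03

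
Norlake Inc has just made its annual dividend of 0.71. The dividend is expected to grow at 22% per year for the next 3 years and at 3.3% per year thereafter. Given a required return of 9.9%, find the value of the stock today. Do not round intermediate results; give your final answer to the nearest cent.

17.84

D_1 = 0.86620
D_2 = 1.05676
D_3 = 1.28925
Terminal value at year 3: TV = D_3×(1+g_2)/(r−g_2) = 1.33180/0.066 = 20.17875
P_0 = D_1/(1+r)^1 + D_2/(1+r)^2 + D_3/(1+r)^3 + TV/(1+r)^3
    = 0.78817 + 0.87495 + 0.97128 + 15.20201 = 17.83642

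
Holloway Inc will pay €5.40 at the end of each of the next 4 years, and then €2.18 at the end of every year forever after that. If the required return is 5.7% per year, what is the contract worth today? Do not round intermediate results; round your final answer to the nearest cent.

PV of 4-year annuity: €5.40 × [1 − (1+0.057)^−4] / 0.057 = 18.84083
Perpetuity value at year 4: €2.18 / 0.057 = 38.24561
PV of perpetuity: 38.24561 / (1+0.057)^4 = 30.63950
Total PV = 18.84083 + 30.63950 = 49.48033

€49.48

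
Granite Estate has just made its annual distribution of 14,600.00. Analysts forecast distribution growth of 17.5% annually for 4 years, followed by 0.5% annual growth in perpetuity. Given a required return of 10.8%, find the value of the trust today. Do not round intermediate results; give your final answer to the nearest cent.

247945.24

D_1 = 17155.00000
D_2 = 20157.12500
D_3 = 23684.62188
D_4 = 27829.43070
Terminal value at year 4: TV = D_4×(1+g_2)/(r−g_2) = 27968.57786/0.103 = 271539.59084
P_0 = D_1/(1+r)^1 + D_2/(1+r)^2 + D_3/(1+r)^3 + D_4/(1+r)^4 + TV/(1+r)^4
    = 15482.85199 + 16419.08943 + 17411.94050 + 18464.82860 + 180166.53148 = 247945.24199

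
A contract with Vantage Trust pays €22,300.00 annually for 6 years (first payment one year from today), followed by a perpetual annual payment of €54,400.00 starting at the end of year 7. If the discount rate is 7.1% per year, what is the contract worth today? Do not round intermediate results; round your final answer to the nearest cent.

PV of 6-year annuity: €22,300.00 × [1 − (1+0.071)^−6] / 0.071 = 105966.48517
Perpetuity value at year 6: €54,400.00 / 0.071 = 766197.18310
PV of perpetuity: 766197.18310 / (1+0.071)^6 = 507695.98160
Total PV = 105966.48517 + 507695.98160 = 613662.46677

€613662.47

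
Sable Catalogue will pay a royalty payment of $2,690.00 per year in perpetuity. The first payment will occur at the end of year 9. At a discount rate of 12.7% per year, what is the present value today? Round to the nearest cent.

$8138.74

Value at end of year 8: C / r = $2,690.00 / 0.127 = $21,181.1024
Discount to today: PV = $21,181.1024 / (1 + 0.127)^8 = $21,181.1024 / 2.602504 = $8,138.74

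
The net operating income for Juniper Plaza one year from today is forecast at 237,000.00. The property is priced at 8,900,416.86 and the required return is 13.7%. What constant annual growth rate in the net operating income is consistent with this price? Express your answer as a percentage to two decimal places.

11.04%

P = D₁/(r−g) ⇒ g = r − D₁/P = 0.137 − 237,000.00/8,900,416.86 = 0.110372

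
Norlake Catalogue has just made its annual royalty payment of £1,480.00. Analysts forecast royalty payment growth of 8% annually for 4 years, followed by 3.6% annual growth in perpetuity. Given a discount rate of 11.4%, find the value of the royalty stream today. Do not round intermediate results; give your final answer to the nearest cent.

D_1 = 1598.40000
D_2 = 1726.27200
D_3 = 1864.37376
D_4 = 2013.52366
Terminal value at year 4: TV = D_4×(1+g_2)/(r−g_2) = 2086.01051/0.078 = 26743.72452
P_0 = D_1/(1+r)^1 + D_2/(1+r)^2 + D_3/(1+r)^3 + D_4/(1+r)^4 + TV/(1+r)^4
    = 1434.82944 + 1391.03752 + 1348.58216 + 1307.42256 + 17365.25347 = 22847.12515

£22847.13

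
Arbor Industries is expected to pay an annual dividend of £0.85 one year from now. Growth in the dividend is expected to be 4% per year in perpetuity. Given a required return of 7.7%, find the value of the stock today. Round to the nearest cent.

£22.97

Growing perpetuity: P = D₁ / (r − g) = £0.8500 / (0.077 − 0.04) = £22.97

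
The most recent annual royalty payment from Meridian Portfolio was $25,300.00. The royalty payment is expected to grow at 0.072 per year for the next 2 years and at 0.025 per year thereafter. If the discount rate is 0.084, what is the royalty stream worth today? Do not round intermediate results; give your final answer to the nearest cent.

D_1 = 27121.60000
D_2 = 29074.35520
Terminal value at year 2: TV = D_2×(1+g_2)/(r−g_2) = 29801.21408/0.059 = 505105.32339
P_0 = D_1/(1+r)^1 + D_2/(1+r)^2 + TV/(1+r)^2
    = 25019.92620 + 24742.95285 + 429856.38420 = 479619.26324

$479619.26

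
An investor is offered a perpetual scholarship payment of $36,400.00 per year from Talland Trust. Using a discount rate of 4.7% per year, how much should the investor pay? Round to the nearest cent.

Level perpetuity: PV = C / r = $36,400.00 / 0.047 = $774,468.09

$774468.09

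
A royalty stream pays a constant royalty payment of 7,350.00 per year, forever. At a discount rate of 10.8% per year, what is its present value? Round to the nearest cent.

Level perpetuity: PV = C / r = 7,350.00 / 0.108 = 68,055.56

68055.56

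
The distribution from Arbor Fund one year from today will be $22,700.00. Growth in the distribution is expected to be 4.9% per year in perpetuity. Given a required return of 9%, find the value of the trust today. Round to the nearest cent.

Growing perpetuity: P = D₁ / (r − g) = $22,700.0000 / (0.09 − 0.049) = $553,658.54

$553658.54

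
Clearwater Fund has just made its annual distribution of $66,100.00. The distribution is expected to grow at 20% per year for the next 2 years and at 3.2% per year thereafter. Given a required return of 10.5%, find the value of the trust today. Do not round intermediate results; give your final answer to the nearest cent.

D_1 = 79320.00000
D_2 = 95184.00000
Terminal value at year 2: TV = D_2×(1+g_2)/(r−g_2) = 98229.88800/0.073 = 1345614.90411
P_0 = D_1/(1+r)^1 + D_2/(1+r)^2 + TV/(1+r)^2
    = 71782.80543 + 77954.17784 + 1102037.14429 = 1251774.12756

$1251774.13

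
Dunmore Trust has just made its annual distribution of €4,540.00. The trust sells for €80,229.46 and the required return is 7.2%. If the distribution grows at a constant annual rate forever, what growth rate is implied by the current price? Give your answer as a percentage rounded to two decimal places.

P = D₀(1+g)/(r−g) ⇒ P(r−g) = D₀(1+g) ⇒ g(P+D₀) = P·r − D₀
g = (P·r − D₀)/(P + D₀) = (€80,229.46×0.072 − €4,540.00) / (€80,229.46 + €4,540.00) = 0.014587

1.46%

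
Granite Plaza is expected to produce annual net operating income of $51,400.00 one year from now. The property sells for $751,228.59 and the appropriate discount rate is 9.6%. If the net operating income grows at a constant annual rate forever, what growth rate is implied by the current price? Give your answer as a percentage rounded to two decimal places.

2.76%

P = D₁/(r−g) ⇒ g = r − D₁/P = 0.096 − $51,400.00/$751,228.59 = 0.027579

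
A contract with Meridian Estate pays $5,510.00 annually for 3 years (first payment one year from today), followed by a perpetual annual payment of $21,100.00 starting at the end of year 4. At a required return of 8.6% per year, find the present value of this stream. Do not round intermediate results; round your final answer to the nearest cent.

$205602.92

PV of 3-year annuity: $5,510.00 × [1 − (1+0.086)^−3] / 0.086 = 14047.46567
Perpetuity value at year 3: $21,100.00 / 0.086 = 245348.83721
PV of perpetuity: 245348.83721 / (1+0.086)^3 = 191555.45686
Total PV = 14047.46567 + 191555.45686 = 205602.92254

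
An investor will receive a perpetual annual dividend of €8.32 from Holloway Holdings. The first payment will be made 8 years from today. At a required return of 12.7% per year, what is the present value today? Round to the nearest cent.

€28.37

Value at end of year 7: C / r = €8.32 / 0.127 = €65.5118
Discount to today: PV = €65.5118 / (1 + 0.127)^7 = €65.5118 / 2.309231 = €28.37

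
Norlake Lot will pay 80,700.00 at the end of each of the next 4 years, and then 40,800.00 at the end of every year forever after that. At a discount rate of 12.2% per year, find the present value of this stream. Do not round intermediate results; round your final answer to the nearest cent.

455107.75

PV of 4-year annuity: 80,700.00 × [1 − (1+0.122)^−4] / 0.122 = 244085.18253
Perpetuity value at year 4: 40,800.00 / 0.122 = 334426.22951
PV of perpetuity: 334426.22951 / (1+0.122)^4 = 211022.56845
Total PV = 244085.18253 + 211022.56845 = 455107.75098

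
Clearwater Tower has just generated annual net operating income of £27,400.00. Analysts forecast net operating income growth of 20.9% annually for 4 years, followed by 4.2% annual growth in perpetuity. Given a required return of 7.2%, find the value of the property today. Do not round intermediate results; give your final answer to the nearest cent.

D_1 = 33126.60000
D_2 = 40050.05940
D_3 = 48420.52181
D_4 = 58540.41087
Terminal value at year 4: TV = D_4×(1+g_2)/(r−g_2) = 60999.10813/0.03 = 2033303.60435
P_0 = D_1/(1+r)^1 + D_2/(1+r)^2 + D_3/(1+r)^3 + D_4/(1+r)^4 + TV/(1+r)^4
    = 30901.67910 + 34850.86757 + 39304.75643 + 44327.84564 + 1539653.83855 = 1689038.98730

£1689038.99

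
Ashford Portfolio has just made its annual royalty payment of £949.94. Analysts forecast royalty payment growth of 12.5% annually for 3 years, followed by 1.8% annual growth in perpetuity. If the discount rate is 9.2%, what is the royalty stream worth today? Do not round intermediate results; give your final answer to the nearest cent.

D_1 = 1068.68250
D_2 = 1202.26781
D_3 = 1352.55129
Terminal value at year 3: TV = D_3×(1+g_2)/(r−g_2) = 1376.89721/0.074 = 18606.71908
P_0 = D_1/(1+r)^1 + D_2/(1+r)^2 + D_3/(1+r)^3 + TV/(1+r)^3
    = 978.64698 + 1008.22147 + 1038.68971 + 14289.00163 = 17314.55979

£17314.56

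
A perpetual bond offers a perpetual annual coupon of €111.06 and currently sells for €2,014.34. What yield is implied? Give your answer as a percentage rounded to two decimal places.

5.51%

P = C/r ⇒ r = C/P = €111.06/€2,014.34 = 0.055135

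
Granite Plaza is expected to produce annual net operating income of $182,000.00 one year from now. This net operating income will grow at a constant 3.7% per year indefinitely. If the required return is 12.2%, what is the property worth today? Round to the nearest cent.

$2141176.47

Growing perpetuity: P = D₁ / (r − g) = $182,000.0000 / (0.122 − 0.037) = $2,141,176.47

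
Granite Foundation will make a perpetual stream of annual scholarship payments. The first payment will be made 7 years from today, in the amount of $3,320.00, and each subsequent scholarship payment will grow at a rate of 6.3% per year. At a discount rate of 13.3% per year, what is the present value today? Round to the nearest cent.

$22421.29

Value at end of year 6: C₁ / (r − g) = $3,320.00 / (0.133 − 0.063) = $47,428.5714
Discount to today: PV = $47,428.5714 / (1 + 0.133)^6 = $47,428.5714 / 2.115336 = $22,421.29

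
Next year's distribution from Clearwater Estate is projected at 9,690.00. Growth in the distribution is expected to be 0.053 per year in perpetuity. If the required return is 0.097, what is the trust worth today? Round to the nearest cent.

Growing perpetuity: P = D₁ / (r − g) = 9,690.0000 / (0.097 − 0.053) = 220,227.27

220227.27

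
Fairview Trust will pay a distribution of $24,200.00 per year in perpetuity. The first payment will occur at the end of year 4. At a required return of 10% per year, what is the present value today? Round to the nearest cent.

Value at end of year 3: C / r = $24,200.00 / 0.1 = $242,000.0000
Discount to today: PV = $242,000.0000 / (1 + 0.1)^3 = $242,000.0000 / 1.331000 = $181,818.18

$181818.18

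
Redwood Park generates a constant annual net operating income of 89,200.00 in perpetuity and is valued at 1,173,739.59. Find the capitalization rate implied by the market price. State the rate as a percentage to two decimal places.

7.60%

P = C/r ⇒ r = C/P = 89,200.00/1,173,739.59 = 0.075996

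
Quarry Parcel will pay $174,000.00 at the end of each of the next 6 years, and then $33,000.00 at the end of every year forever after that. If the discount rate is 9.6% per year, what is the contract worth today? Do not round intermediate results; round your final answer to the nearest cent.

PV of 6-year annuity: $174,000.00 × [1 − (1+0.096)^−6] / 0.096 = 766781.74300
Perpetuity value at year 6: $33,000.00 / 0.096 = 343750.00000
PV of perpetuity: 343750.00000 / (1+0.096)^6 = 198325.87633
Total PV = 766781.74300 + 198325.87633 = 965107.61932

$965107.62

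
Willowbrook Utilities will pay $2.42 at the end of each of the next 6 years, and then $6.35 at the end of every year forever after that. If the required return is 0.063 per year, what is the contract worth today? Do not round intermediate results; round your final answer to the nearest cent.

$81.65

PV of 6-year annuity: $2.42 × [1 − (1+0.063)^−6] / 0.063 = 11.78858
Perpetuity value at year 6: $6.35 / 0.063 = 100.79365
PV of perpetuity: 100.79365 / (1+0.063)^6 = 69.86081
Total PV = 11.78858 + 69.86081 = 81.64939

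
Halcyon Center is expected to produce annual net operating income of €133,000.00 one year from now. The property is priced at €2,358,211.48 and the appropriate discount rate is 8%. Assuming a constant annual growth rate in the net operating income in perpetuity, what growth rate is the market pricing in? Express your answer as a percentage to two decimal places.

2.36%

P = D₁/(r−g) ⇒ g = r − D₁/P = 0.08 − €133,000.00/€2,358,211.48 = 0.023601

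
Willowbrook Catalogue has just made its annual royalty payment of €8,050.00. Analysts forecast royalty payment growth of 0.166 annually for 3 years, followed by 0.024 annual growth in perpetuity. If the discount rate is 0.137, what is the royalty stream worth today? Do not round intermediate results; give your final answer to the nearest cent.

€104077.08

D_1 = 9386.30000
D_2 = 10944.42580
D_3 = 12761.20048
Terminal value at year 3: TV = D_3×(1+g_2)/(r−g_2) = 13067.46929/0.113 = 115641.32119
P_0 = D_1/(1+r)^1 + D_2/(1+r)^2 + D_3/(1+r)^3 + TV/(1+r)^3
    = 8255.32102 + 8465.87890 + 8681.80721 + 78674.07596 = 104077.08309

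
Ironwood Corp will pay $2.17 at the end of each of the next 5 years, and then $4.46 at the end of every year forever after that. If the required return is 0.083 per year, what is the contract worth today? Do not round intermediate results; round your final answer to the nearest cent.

PV of 5-year annuity: $2.17 × [1 − (1+0.083)^−5] / 0.083 = 8.59610
Perpetuity value at year 5: $4.46 / 0.083 = 53.73494
PV of perpetuity: 53.73494 / (1+0.083)^5 = 36.06737
Total PV = 8.59610 + 36.06737 = 44.66347

$44.66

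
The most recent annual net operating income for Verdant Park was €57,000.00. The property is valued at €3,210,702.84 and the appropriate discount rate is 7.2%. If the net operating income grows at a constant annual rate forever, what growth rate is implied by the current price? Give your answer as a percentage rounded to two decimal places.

P = D₀(1+g)/(r−g) ⇒ P(r−g) = D₀(1+g) ⇒ g(P+D₀) = P·r − D₀
g = (P·r − D₀)/(P + D₀) = (€3,210,702.84×0.072 − €57,000.00) / (€3,210,702.84 + €57,000.00) = 0.053301

5.33%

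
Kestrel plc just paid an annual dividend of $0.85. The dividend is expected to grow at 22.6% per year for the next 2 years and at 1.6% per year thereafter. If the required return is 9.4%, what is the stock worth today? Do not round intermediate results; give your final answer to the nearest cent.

D_1 = 1.04210
D_2 = 1.27761
Terminal value at year 2: TV = D_2×(1+g_2)/(r−g_2) = 1.29806/0.078 = 16.64175
P_0 = D_1/(1+r)^1 + D_2/(1+r)^2 + TV/(1+r)^2
    = 0.95256 + 1.06749 + 13.90479 = 15.92484

$15.92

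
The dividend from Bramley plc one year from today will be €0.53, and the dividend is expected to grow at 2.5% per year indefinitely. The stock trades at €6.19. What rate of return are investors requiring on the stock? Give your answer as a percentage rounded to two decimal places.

P = D₁/(r − g) ⇒ r = D₁/P + g = €0.5300/€6.19 + 0.025 = 0.085622 + 0.025 = 0.110622

11.06%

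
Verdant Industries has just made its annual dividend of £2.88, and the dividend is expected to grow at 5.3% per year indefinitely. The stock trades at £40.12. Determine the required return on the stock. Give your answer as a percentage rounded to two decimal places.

D₁ = £2.88 × 1.053 = £3.0326
P = D₁/(r − g) ⇒ r = D₁/P + g = £3.0326/£40.12 + 0.053 = 0.075589 + 0.053 = 0.128589

12.86%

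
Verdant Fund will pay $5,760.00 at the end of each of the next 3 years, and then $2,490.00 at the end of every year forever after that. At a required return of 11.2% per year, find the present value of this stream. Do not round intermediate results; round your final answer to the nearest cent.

PV of 3-year annuity: $5,760.00 × [1 − (1+0.112)^−3] / 0.112 = 14026.97851
Perpetuity value at year 3: $2,490.00 / 0.112 = 22232.14286
PV of perpetuity: 22232.14286 / (1+0.112)^3 = 16168.39694
Total PV = 14026.97851 + 16168.39694 = 30195.37545

$30195.38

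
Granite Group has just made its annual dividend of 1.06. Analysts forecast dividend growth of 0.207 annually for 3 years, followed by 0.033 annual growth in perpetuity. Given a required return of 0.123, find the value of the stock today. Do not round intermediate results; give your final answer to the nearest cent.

D_1 = 1.27942
D_2 = 1.54426
D_3 = 1.86392
Terminal value at year 3: TV = D_3×(1+g_2)/(r−g_2) = 1.92543/0.09 = 21.39368
P_0 = D_1/(1+r)^1 + D_2/(1+r)^2 + D_3/(1+r)^3 + TV/(1+r)^3
    = 1.13929 + 1.22451 + 1.31610 + 15.10589 = 18.78578

18.79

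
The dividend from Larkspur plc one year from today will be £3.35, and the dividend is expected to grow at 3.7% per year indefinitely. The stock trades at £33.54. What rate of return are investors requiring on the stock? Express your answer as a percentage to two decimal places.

13.69%

P = D₁/(r − g) ⇒ r = D₁/P + g = £3.3500/£33.54 + 0.037 = 0.099881 + 0.037 = 0.136881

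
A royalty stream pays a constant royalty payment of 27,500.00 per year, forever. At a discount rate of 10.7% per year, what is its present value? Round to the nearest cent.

257009.35

Level perpetuity: PV = C / r = 27,500.00 / 0.107 = 257,009.35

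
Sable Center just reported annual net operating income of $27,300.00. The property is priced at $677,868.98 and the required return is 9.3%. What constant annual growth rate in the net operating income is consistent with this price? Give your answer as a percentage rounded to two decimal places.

5.07%

P = D₀(1+g)/(r−g) ⇒ P(r−g) = D₀(1+g) ⇒ g(P+D₀) = P·r − D₀
g = (P·r − D₀)/(P + D₀) = ($677,868.98×0.093 − $27,300.00) / ($677,868.98 + $27,300.00) = 0.050685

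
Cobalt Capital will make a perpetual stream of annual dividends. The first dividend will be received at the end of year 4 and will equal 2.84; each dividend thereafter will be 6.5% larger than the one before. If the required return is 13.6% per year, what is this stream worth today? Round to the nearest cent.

27.29

Value at end of year 3: C₁ / (r − g) = 2.84 / (0.136 − 0.065) = 40.0000
Discount to today: PV = 40.0000 / (1 + 0.136)^3 = 40.0000 / 1.466003 = 27.29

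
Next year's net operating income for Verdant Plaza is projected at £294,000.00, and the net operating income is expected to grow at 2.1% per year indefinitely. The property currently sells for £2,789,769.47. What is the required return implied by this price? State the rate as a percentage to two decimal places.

12.64%

P = D₁/(r − g) ⇒ r = D₁/P + g = £294,000.0000/£2,789,769.47 + 0.021 = 0.105385 + 0.021 = 0.126385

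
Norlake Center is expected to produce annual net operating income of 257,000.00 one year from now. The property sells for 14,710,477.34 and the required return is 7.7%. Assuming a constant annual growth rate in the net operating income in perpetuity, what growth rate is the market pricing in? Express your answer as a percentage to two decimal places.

5.95%

P = D₁/(r−g) ⇒ g = r − D₁/P = 0.077 − 257,000.00/14,710,477.34 = 0.059529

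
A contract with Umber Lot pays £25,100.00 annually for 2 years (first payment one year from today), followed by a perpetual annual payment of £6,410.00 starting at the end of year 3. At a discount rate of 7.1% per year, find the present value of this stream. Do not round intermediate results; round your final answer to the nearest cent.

PV of 2-year annuity: £25,100.00 × [1 − (1+0.071)^−2] / 0.071 = 45318.43238
Perpetuity value at year 2: £6,410.00 / 0.071 = 90281.69014
PV of perpetuity: 90281.69014 / (1+0.071)^2 = 78708.33749
Total PV = 45318.43238 + 78708.33749 = 124026.76987

£124026.77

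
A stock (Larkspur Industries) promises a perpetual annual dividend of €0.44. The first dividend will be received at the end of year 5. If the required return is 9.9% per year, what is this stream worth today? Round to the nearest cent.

€3.05

Value at end of year 4: C / r = €0.44 / 0.099 = €4.4444
Discount to today: PV = €4.4444 / (1 + 0.099)^4 = €4.4444 / 1.458783 = €3.05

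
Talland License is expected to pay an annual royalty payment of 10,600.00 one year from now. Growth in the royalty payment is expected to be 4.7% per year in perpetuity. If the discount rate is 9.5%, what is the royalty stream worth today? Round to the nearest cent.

Growing perpetuity: P = D₁ / (r − g) = 10,600.0000 / (0.095 − 0.047) = 220,833.33

220833.33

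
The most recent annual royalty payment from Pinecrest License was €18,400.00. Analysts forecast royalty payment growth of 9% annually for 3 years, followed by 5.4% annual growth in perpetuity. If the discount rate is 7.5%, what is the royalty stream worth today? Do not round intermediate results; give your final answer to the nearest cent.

€1019459.87

D_1 = 20056.00000
D_2 = 21861.04000
D_3 = 23828.53360
Terminal value at year 3: TV = D_3×(1+g_2)/(r−g_2) = 25115.27441/0.021 = 1195965.44830
P_0 = D_1/(1+r)^1 + D_2/(1+r)^2 + D_3/(1+r)^3 + TV/(1+r)^3
    = 18656.74419 + 18917.07085 + 19181.02998 + 962705.02838 = 1019459.87339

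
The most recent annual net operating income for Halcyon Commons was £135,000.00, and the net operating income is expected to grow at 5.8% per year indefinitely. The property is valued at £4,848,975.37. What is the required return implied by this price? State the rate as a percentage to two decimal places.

8.75%

D₁ = £135,000.00 × 1.058 = £142,830.0000
P = D₁/(r − g) ⇒ r = D₁/P + g = £142,830.0000/£4,848,975.37 + 0.058 = 0.029456 + 0.058 = 0.087456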